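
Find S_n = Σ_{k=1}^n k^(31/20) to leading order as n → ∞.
S_n ~ (20/51) · n^(51/20)

Integral comparison: Σ_{k=1}^n k^(31/20) = ∫_0^n x^(31/20) dx + O(n^(31/20)). The integral is n^(1 + 31/20) / (1 + 31/20) = n^((31+20)/20) / ((31+20)/20) = (20/51) · n^(51/20).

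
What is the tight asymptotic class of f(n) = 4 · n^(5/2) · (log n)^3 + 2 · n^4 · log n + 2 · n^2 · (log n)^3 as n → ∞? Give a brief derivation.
f(n) ∈ Θ(n^4 · log n)

Compare the terms by growth order. For large n, n^a · (log n)^b dominates n^a' · (log n)^b' iff a > a', or (a = a' and b > b'). Ranking the 3 terms shows the dominant one is 2 · n^4 · log n. Hence f(n) ∈ Θ(n^4 · log n).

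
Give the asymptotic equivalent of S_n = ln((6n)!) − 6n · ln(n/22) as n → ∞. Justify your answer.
S_n ~ 6n · (ln 132 − 1) + O(ln n)

Stirling: ln((6n)!) = 6n ln(6n) − 6n + O(ln n).
  S_n = 6n ln(6n) − 6n − 6n ln(n/22) + O(ln n)
      = 6n ln(6n) − 6n ln n + 6n ln 22 − 6n + O(ln n)
      = 6n ln 6 + 6n ln 22 − 6n + O(ln n)
      = 6n (ln 132 − 1) + O(ln n).
Numerically ln(132) − 1 ≈ 3.8828.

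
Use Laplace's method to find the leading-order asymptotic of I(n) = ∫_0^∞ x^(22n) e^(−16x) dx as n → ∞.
I(n) ~ (sqrt(2π·22n) / 16) · (22n/(16e))^(22n)

Write the integrand as exp(22n ln x − 16x) and set f(x) = 22n ln x − 16x. Then f'(x) = 22n/x − 16 = 0 at x* = 22n/16, and f''(x*) = −22n/x*^2 = −16^2/(22n). Laplace's method (interior maximum) gives
  I(n) ~ e^(f(x*)) · sqrt(2π / |f''(x*)|)
        = exp(22n ln(22n/16) − 22n) · sqrt(2π · 22n / 16^2)
        = (22n/16)^(22n) e^(−22n) · sqrt(2π·22n) / 16
        = (sqrt(2π·22n) / 16) · (22n/(16e))^(22n).
This matches Γ(22n+1)/16^(22n+1) with Stirling applied to Γ.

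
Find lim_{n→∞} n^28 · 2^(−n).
lim = 0

Exponentials with base > 1 dominate every fixed polynomial: for any fixed c, n^c / 2^n → 0 as n → ∞ (e.g. by the ratio test, or by writing 2^n = e^(n ln 2) and noting e^(n ln 2) / n^c → ∞). Hence n^28 · 2^(−n) = n^28 / 2^n → 0.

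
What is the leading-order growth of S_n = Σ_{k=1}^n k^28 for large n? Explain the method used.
S_n ~ n^29 / 29

By integral comparison (Euler-Maclaurin), Σ_{k=1}^n k^28 = ∫_0^n x^28 dx + O(n^28) = n^29/29 + O(n^28). (Equivalently, Faulhaber's formula gives the same leading term.)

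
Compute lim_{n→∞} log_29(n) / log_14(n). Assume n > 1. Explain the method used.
lim = ln(14) / ln(29) = log_29(14)

Change of base: log_29(n) = ln n / ln 29 and log_14(n) = ln n / ln 14. The ratio is (ln n / ln 29) · (ln 14 / ln n) = ln 14 / ln 29, a constant independent of n. So the limit is ln 14 / ln 29 = log_29(14).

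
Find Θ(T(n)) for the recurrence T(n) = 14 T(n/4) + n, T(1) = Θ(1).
T(n) = Θ(n^(log_4 14))

Master theorem: compare f(n) = n to n^(log_4 14) where log_4 14 ≈ 1.904. Since 1 < log_4 14, we have f(n) = O(n^(log_4 14 − ε)) for some ε > 0 — Case 1. Hence T(n) = Θ(n^(log_4 14)).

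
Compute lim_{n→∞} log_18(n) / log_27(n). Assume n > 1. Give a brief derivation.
lim = ln(27) / ln(18) = log_18(27)

Change of base: log_18(n) = ln n / ln 18 and log_27(n) = ln n / ln 27. The ratio is (ln n / ln 18) · (ln 27 / ln n) = ln 27 / ln 18, a constant independent of n. So the limit is ln 27 / ln 18 = log_18(27).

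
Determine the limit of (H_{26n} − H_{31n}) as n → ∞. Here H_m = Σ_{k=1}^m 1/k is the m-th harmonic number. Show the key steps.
lim = ln(26/31)

Euler-Maclaurin gives H_m = ln m + γ + 1/(2m) + O(1/m^2). The γ and O(1/m) terms cancel in the difference:
  H_{26n} − H_{31n} = ln(26n) − ln(31n) + O(1/n) = ln(26/31) + O(1/n).
Hence the limit is ln(26/31).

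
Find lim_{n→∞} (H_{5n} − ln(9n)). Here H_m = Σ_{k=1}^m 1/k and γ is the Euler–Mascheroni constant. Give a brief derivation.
lim = ln(5/9) + γ

By Euler-Maclaurin, H_m = ln m + γ + O(1/m). So
  H_{5n} − ln(9n) = ln(5n) + γ − ln(9n) + O(1/n)
                       = ln(5/9) + γ + O(1/n).
Hence the limit is ln(5/9) + γ.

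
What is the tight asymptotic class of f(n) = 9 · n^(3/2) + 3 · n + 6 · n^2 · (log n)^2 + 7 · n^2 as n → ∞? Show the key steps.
f(n) ∈ Θ(n^2 · (log n)^2)

Compare the terms by growth order. For large n, n^a · (log n)^b dominates n^a' · (log n)^b' iff a > a', or (a = a' and b > b'). Ranking the 4 terms shows the dominant one is 6 · n^2 · (log n)^2. Hence f(n) ∈ Θ(n^2 · (log n)^2).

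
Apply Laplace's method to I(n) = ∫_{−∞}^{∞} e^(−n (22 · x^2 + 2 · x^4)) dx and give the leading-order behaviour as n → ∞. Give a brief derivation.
I(n) ~ sqrt(π/(22n))

φ(x) = 22 · x^2 + 2 · x^4 has its unique global minimum at x* = 0 (since φ'(x) = 44x + 8x^3 = 0 only at x = 0 for real x with both coefficients positive, and φ → ∞ as |x| → ∞). At x* = 0, φ(0) = 0 and φ''(0) = 44. Laplace's method then gives
  I(n) ~ sqrt(2π / (n · φ''(0))) · e^(−n φ(0)) = sqrt(2π / (44n)) = sqrt(π/(22n)).
The 2 · x^4 term contributes only at subleading order (an O(1/n) relative correction).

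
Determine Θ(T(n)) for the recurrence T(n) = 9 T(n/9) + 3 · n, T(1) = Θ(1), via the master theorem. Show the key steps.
T(n) = Θ(n log n)

log_9 9 = 1, and f(n) = 3 · n = Θ(n^(log_9 9)). This is Case 2 of the master theorem: T(n) = Θ(f(n) · log n) = Θ(n log n).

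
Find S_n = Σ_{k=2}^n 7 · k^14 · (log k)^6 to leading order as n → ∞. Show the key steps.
S_n ~ 7 · n^15 · (log n)^6 / 15

By integral comparison, S_n = ∫_1^n 7 · x^14 · (log x)^6 dx + O(n^14 · (log n)^6). For the integral, the leading term of ∫_1^n x^14 (log x)^6 dx is n^15/15 · (log n)^6 (by repeated integration by parts; each step lowers the log-exponent and produces a relatively O(1/log n) correction). Hence S_n ~ 7 · n^15 · (log n)^6 / 15.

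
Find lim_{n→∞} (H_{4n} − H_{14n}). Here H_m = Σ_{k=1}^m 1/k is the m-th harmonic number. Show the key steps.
lim = ln(4/14) = ln(2/7)

Euler-Maclaurin gives H_m = ln m + γ + 1/(2m) + O(1/m^2). The γ and O(1/m) terms cancel in the difference:
  H_{4n} − H_{14n} = ln(4n) − ln(14n) + O(1/n) = ln(4/14) + O(1/n).
Hence the limit is ln(4/14) = ln(2/7).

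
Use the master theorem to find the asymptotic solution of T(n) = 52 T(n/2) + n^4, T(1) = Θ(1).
T(n) = Θ(n^(log_2 52))

Master theorem: compare f(n) = n^4 to n^(log_2 52) where log_2 52 ≈ 5.700. Since 4 < log_2 52, we have f(n) = O(n^(log_2 52 − ε)) for some ε > 0 — Case 1. Hence T(n) = Θ(n^(log_2 52)).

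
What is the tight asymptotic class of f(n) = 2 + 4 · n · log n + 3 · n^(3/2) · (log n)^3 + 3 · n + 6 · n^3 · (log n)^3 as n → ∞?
f(n) ∈ Θ(n^3 · (log n)^3)

Compare the terms by growth order. For large n, n^a · (log n)^b dominates n^a' · (log n)^b' iff a > a', or (a = a' and b > b'). Ranking the 5 terms shows the dominant one is 6 · n^3 · (log n)^3. Hence f(n) ∈ Θ(n^3 · (log n)^3).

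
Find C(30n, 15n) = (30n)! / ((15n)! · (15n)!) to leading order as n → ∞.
C(30n, 15n) ~ (4)^(15n) · sqrt(1/(π·15n))

Write N = 15n. Apply Stirling to each factorial:
  (2N)! ~ sqrt(2π·2N) · (2N/e)^(2N),
  N! ~ sqrt(2π N) · (N/e)^N,
  (1N)! ~ sqrt(2π·1N) · (1N/e)^(1N).
The exponential factors combine to (2N)^(2N) / (N^N · (1N)^(1N)) = 2^(2N)/1^(1N) = (2^2/1^1)^N = (4)^N.
The square-root prefactors combine to sqrt(2π·2N) / (sqrt(2π N)·sqrt(2π·1N)) = sqrt(2 / (2π·1·N)) = sqrt(1/(π·15n)).
Substituting N = 15n: C(30n, 15n) ~ (4)^(15n) · sqrt(1/(π·15n)).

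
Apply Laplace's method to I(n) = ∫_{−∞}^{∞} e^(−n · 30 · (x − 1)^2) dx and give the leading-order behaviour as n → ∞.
I(n) = sqrt(π/(30n))

Here φ(x) = 30 · (x − 1)^2 has its unique minimum at x* = 1 with φ(x*) = 0 and φ''(x*) = 60. Laplace's method gives
  I(n) ~ e^(−n φ(x*)) · sqrt(2π / (n · φ''(x*))) = sqrt(2π / (60n)) = sqrt(π/(30n)).
This is exact: substituting u = (x − 1)·sqrt(30n) gives I(n) = (1/sqrt(30n)) ∫_{−∞}^{∞} e^(−u^2) du = sqrt(π/(30n)).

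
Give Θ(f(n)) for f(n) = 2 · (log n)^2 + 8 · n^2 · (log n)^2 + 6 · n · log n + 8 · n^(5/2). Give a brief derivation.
f(n) ∈ Θ(n^(5/2))

Compare the terms by growth order. For large n, n^a · (log n)^b dominates n^a' · (log n)^b' iff a > a', or (a = a' and b > b'). Ranking the 4 terms shows the dominant one is 8 · n^(5/2). Hence f(n) ∈ Θ(n^(5/2)).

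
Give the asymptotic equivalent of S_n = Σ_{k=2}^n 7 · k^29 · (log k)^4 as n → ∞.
S_n ~ 7 · n^30 · (log n)^4 / 30

By integral comparison, S_n = ∫_1^n 7 · x^29 · (log x)^4 dx + O(n^29 · (log n)^4). For the integral, the leading term of ∫_1^n x^29 (log x)^4 dx is n^30/30 · (log n)^4 (by repeated integration by parts; each step lowers the log-exponent and produces a relatively O(1/log n) correction). Hence S_n ~ 7 · n^30 · (log n)^4 / 30.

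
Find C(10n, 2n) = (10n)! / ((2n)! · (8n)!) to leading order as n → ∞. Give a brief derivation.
C(10n, 2n) ~ (3125/256)^(2n) · sqrt(5/(8π·2n))

Write N = 2n. Apply Stirling to each factorial:
  (5N)! ~ sqrt(2π·5N) · (5N/e)^(5N),
  N! ~ sqrt(2π N) · (N/e)^N,
  (4N)! ~ sqrt(2π·4N) · (4N/e)^(4N).
The exponential factors combine to (5N)^(5N) / (N^N · (4N)^(4N)) = 5^(5N)/4^(4N) = (5^5/4^4)^N = (3125/256)^N.
The square-root prefactors combine to sqrt(2π·5N) / (sqrt(2π N)·sqrt(2π·4N)) = sqrt(5 / (2π·4·N)) = sqrt(5/(8π·2n)).
Substituting N = 2n: C(10n, 2n) ~ (3125/256)^(2n) · sqrt(5/(8π·2n)).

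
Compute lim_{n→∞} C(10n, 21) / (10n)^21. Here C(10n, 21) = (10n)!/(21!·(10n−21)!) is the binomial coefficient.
lim = 1/21! = 1/51090942171709440000

With N = 10n → ∞: C(N, 21) / N^21 = [N(N−1)…(N−20)] / (21! · N^21) = (1/21!) · 1 · (1 − 1/(10n)) · … · (1 − 20/(10n)). Each factor → 1 as N → ∞, so the limit is 1/21! = 1/51090942171709440000.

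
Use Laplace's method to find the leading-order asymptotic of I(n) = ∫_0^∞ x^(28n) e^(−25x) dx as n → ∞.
I(n) ~ (sqrt(2π·28n) / 25) · (28n/(25e))^(28n)

Write the integrand as exp(28n ln x − 25x) and set f(x) = 28n ln x − 25x. Then f'(x) = 28n/x − 25 = 0 at x* = 28n/25, and f''(x*) = −28n/x*^2 = −25^2/(28n). Laplace's method (interior maximum) gives
  I(n) ~ e^(f(x*)) · sqrt(2π / |f''(x*)|)
        = exp(28n ln(28n/25) − 28n) · sqrt(2π · 28n / 25^2)
        = (28n/25)^(28n) e^(−28n) · sqrt(2π·28n) / 25
        = (sqrt(2π·28n) / 25) · (28n/(25e))^(28n).
This matches Γ(28n+1)/25^(28n+1) with Stirling applied to Γ.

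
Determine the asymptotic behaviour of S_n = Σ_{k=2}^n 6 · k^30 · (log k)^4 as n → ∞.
S_n ~ 6 · n^31 · (log n)^4 / 31

By integral comparison, S_n = ∫_1^n 6 · x^30 · (log x)^4 dx + O(n^30 · (log n)^4). For the integral, the leading term of ∫_1^n x^30 (log x)^4 dx is n^31/31 · (log n)^4 (by repeated integration by parts; each step lowers the log-exponent and produces a relatively O(1/log n) correction). Hence S_n ~ 6 · n^31 · (log n)^4 / 31.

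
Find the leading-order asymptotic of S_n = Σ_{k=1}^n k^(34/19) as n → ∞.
S_n ~ (19/53) · n^(53/19)

Integral comparison: Σ_{k=1}^n k^(34/19) = ∫_0^n x^(34/19) dx + O(n^(34/19)). The integral is n^(1 + 34/19) / (1 + 34/19) = n^((34+19)/19) / ((34+19)/19) = (19/53) · n^(53/19).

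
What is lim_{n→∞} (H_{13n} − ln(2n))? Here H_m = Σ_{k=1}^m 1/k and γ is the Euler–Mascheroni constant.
lim = ln(13/2) + γ

By Euler-Maclaurin, H_m = ln m + γ + O(1/m). So
  H_{13n} − ln(2n) = ln(13n) + γ − ln(2n) + O(1/n)
                       = ln(13/2) + γ + O(1/n).
Hence the limit is ln(13/2) + γ.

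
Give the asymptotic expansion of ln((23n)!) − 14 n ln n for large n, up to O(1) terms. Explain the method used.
ln((23n)!) − 14 n ln n = 9 n ln n + 23(ln 23 − 1) n + (1/2) ln(2π·23n) + O(1/n)

Stirling: ln((23n)!) = 23n ln(23n) − 23n + (1/2) ln(2π·23n) + O(1/n).
Expand 23n ln(23n) = 23n (ln n + ln 23) = 23n ln n + 23n ln 23.
Subtract 14n ln n: leading term is (23 − 14) n ln n = 9 n ln n. The next term is 23n ln 23 − 23n = 23(ln 23 − 1) n. Then the (1/2) ln(2π·23n) correction.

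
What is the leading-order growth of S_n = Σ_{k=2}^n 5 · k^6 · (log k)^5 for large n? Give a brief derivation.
S_n ~ 5 · n^7 · (log n)^5 / 7

By integral comparison, S_n = ∫_1^n 5 · x^6 · (log x)^5 dx + O(n^6 · (log n)^5). For the integral, the leading term of ∫_1^n x^6 (log x)^5 dx is n^7/7 · (log n)^5 (by repeated integration by parts; each step lowers the log-exponent and produces a relatively O(1/log n) correction). Hence S_n ~ 5 · n^7 · (log n)^5 / 7.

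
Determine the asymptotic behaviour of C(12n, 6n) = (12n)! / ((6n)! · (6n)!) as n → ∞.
C(12n, 6n) ~ (4)^(6n) · sqrt(1/(π·6n))

Write N = 6n. Apply Stirling to each factorial:
  (2N)! ~ sqrt(2π·2N) · (2N/e)^(2N),
  N! ~ sqrt(2π N) · (N/e)^N,
  (1N)! ~ sqrt(2π·1N) · (1N/e)^(1N).
The exponential factors combine to (2N)^(2N) / (N^N · (1N)^(1N)) = 2^(2N)/1^(1N) = (2^2/1^1)^N = (4)^N.
The square-root prefactors combine to sqrt(2π·2N) / (sqrt(2π N)·sqrt(2π·1N)) = sqrt(2 / (2π·1·N)) = sqrt(1/(π·6n)).
Substituting N = 6n: C(12n, 6n) ~ (4)^(6n) · sqrt(1/(π·6n)).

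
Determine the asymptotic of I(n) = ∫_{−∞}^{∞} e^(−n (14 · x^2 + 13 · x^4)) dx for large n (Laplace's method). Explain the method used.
I(n) ~ sqrt(π/(14n))

φ(x) = 14 · x^2 + 13 · x^4 has its unique global minimum at x* = 0 (since φ'(x) = 28x + 52x^3 = 0 only at x = 0 for real x with both coefficients positive, and φ → ∞ as |x| → ∞). At x* = 0, φ(0) = 0 and φ''(0) = 28. Laplace's method then gives
  I(n) ~ sqrt(2π / (n · φ''(0))) · e^(−n φ(0)) = sqrt(2π / (28n)) = sqrt(π/(14n)).
The 13 · x^4 term contributes only at subleading order (an O(1/n) relative correction).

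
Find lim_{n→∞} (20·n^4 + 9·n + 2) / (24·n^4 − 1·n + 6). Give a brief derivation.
lim = 20/24 = 5/6

For large n the leading n^4 terms dominate both numerator and denominator. Dividing top and bottom by n^4, every other term tends to 0, leaving 20/24 = 5/6.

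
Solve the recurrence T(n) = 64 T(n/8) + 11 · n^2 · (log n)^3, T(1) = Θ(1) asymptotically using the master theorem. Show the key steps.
T(n) = Θ(n^2 · (log n)^4)

Here log_8 64 = 2 and f(n) = 11 · n^2 · (log n)^3 = Θ(n^(log_8 64) · (log n)^3). This is the extended Case 2 of the master theorem (f matches the critical exponent up to log factors), giving T(n) = Θ(n^(log_8 64) · (log n)^(3+1)) = Θ(n^2 · (log n)^4).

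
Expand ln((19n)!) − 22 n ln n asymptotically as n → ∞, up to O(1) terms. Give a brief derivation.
ln((19n)!) − 22 n ln n = −3 n ln n + 19(ln 19 − 1) n + (1/2) ln(2π·19n) + O(1/n)

Stirling: ln((19n)!) = 19n ln(19n) − 19n + (1/2) ln(2π·19n) + O(1/n).
Expand 19n ln(19n) = 19n (ln n + ln 19) = 19n ln n + 19n ln 19.
Subtract 22n ln n: leading term is (19 − 22) n ln n = −3 n ln n. The next term is 19n ln 19 − 19n = 19(ln 19 − 1) n. Then the (1/2) ln(2π·19n) correction.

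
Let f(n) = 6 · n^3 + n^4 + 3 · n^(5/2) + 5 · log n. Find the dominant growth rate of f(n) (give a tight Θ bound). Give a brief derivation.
f(n) ∈ Θ(n^4)

Compare the terms by growth order. For large n, n^a · (log n)^b dominates n^a' · (log n)^b' iff a > a', or (a = a' and b > b'). Ranking the 4 terms shows the dominant one is n^4. Hence f(n) ∈ Θ(n^4).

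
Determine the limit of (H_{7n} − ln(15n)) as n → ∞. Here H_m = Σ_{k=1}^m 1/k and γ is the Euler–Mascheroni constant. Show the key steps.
lim = ln(7/15) + γ

By Euler-Maclaurin, H_m = ln m + γ + O(1/m). So
  H_{7n} − ln(15n) = ln(7n) + γ − ln(15n) + O(1/n)
                       = ln(7/15) + γ + O(1/n).
Hence the limit is ln(7/15) + γ.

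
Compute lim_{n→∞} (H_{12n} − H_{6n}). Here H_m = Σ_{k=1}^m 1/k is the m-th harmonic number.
lim = ln(12/6) = ln 2

Euler-Maclaurin gives H_m = ln m + γ + 1/(2m) + O(1/m^2). The γ and O(1/m) terms cancel in the difference:
  H_{12n} − H_{6n} = ln(12n) − ln(6n) + O(1/n) = ln(12/6) + O(1/n).
Hence the limit is ln(12/6) = ln 2.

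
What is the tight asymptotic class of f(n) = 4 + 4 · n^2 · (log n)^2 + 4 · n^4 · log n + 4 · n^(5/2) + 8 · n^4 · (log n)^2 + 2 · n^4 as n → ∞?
f(n) ∈ Θ(n^4 · (log n)^2)

Compare the terms by growth order. For large n, n^a · (log n)^b dominates n^a' · (log n)^b' iff a > a', or (a = a' and b > b'). Ranking the 6 terms shows the dominant one is 8 · n^4 · (log n)^2. Hence f(n) ∈ Θ(n^4 · (log n)^2).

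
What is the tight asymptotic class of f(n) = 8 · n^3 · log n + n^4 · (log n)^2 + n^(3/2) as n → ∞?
f(n) ∈ Θ(n^4 · (log n)^2)

Compare the terms by growth order. For large n, n^a · (log n)^b dominates n^a' · (log n)^b' iff a > a', or (a = a' and b > b'). Ranking the 3 terms shows the dominant one is n^4 · (log n)^2. Hence f(n) ∈ Θ(n^4 · (log n)^2).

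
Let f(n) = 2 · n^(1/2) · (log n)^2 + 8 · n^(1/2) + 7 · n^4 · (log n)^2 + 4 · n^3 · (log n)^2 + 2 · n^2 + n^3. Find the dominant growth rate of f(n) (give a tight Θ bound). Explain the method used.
f(n) ∈ Θ(n^4 · (log n)^2)

Compare the terms by growth order. For large n, n^a · (log n)^b dominates n^a' · (log n)^b' iff a > a', or (a = a' and b > b'). Ranking the 6 terms shows the dominant one is 7 · n^4 · (log n)^2. Hence f(n) ∈ Θ(n^4 · (log n)^2).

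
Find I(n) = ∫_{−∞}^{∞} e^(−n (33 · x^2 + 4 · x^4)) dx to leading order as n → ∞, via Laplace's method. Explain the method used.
I(n) ~ sqrt(π/(33n))

φ(x) = 33 · x^2 + 4 · x^4 has its unique global minimum at x* = 0 (since φ'(x) = 66x + 16x^3 = 0 only at x = 0 for real x with both coefficients positive, and φ → ∞ as |x| → ∞). At x* = 0, φ(0) = 0 and φ''(0) = 66. Laplace's method then gives
  I(n) ~ sqrt(2π / (n · φ''(0))) · e^(−n φ(0)) = sqrt(2π / (66n)) = sqrt(π/(33n)).
The 4 · x^4 term contributes only at subleading order (an O(1/n) relative correction).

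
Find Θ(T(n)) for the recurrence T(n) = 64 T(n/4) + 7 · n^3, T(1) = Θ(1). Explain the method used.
T(n) = Θ(n^3 log n)

log_4 64 = 3, and f(n) = 7 · n^3 = Θ(n^(log_4 64)). This is Case 2 of the master theorem: T(n) = Θ(f(n) · log n) = Θ(n^3 log n).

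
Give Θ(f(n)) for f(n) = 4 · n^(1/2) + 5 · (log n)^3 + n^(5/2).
f(n) ∈ Θ(n^(5/2))

Compare the terms by growth order. For large n, n^a · (log n)^b dominates n^a' · (log n)^b' iff a > a', or (a = a' and b > b'). Ranking the 3 terms shows the dominant one is n^(5/2). Hence f(n) ∈ Θ(n^(5/2)).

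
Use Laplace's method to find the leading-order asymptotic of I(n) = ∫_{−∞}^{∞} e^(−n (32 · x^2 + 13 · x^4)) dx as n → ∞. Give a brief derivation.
I(n) ~ sqrt(π/(32n))

φ(x) = 32 · x^2 + 13 · x^4 has its unique global minimum at x* = 0 (since φ'(x) = 64x + 52x^3 = 0 only at x = 0 for real x with both coefficients positive, and φ → ∞ as |x| → ∞). At x* = 0, φ(0) = 0 and φ''(0) = 64. Laplace's method then gives
  I(n) ~ sqrt(2π / (n · φ''(0))) · e^(−n φ(0)) = sqrt(2π / (64n)) = sqrt(π/(32n)).
The 13 · x^4 term contributes only at subleading order (an O(1/n) relative correction).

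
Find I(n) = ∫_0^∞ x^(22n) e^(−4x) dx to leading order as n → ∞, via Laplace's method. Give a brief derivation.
I(n) ~ (sqrt(2π·22n) / 4) · (22n/(4e))^(22n)

Write the integrand as exp(22n ln x − 4x) and set f(x) = 22n ln x − 4x. Then f'(x) = 22n/x − 4 = 0 at x* = 22n/4, and f''(x*) = −22n/x*^2 = −4^2/(22n). Laplace's method (interior maximum) gives
  I(n) ~ e^(f(x*)) · sqrt(2π / |f''(x*)|)
        = exp(22n ln(22n/4) − 22n) · sqrt(2π · 22n / 4^2)
        = (22n/4)^(22n) e^(−22n) · sqrt(2π·22n) / 4
        = (sqrt(2π·22n) / 4) · (22n/(4e))^(22n).
This matches Γ(22n+1)/4^(22n+1) with Stirling applied to Γ.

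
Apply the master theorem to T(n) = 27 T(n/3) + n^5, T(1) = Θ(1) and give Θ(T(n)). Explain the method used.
T(n) = Θ(n^5)

log_3 27 ≈ 3.000. f(n) = n^5 dominates n^(log_3 27) since 5 > 3.000, and the regularity condition a·f(n/b) = 27·(n/3)^5 = (27/243)·n^5 ≤ c·f(n) holds with c = 27/243 ≈ 0.111 < 1. So this is Case 3: T(n) = Θ(f(n)) = Θ(n^5).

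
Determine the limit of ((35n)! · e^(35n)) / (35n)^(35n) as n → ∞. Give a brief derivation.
lim = ∞

Stirling: (35n)! ~ sqrt(2π·35n) · (35n/e)^(35n). Hence
  (35n)! · e^(35n) / (35n)^(35n) ~ sqrt(2π·35n) = sqrt(2π·35) · sqrt(n) → ∞.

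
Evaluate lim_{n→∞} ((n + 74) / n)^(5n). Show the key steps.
lim = e^370

Rewrite as (1 + 74/n)^(5n). By the standard limit (1 + x/n)^n → e^x, we have (1 + 74/n)^n → e^74, and raising to the 5th power gives e^370.
More precisely, ln[(1 + 74/n)^(5n)] = 5n · ln(1 + 74/n) = 5n · (74/n + O(1/n^2)) = 370 + O(1/n) → 370.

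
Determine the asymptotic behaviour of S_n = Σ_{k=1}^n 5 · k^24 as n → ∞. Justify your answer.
S_n ~ n^25 / 5

By integral comparison (Euler-Maclaurin), Σ_{k=1}^n 5 · k^24 = 5 · ∫_0^n x^24 dx + O(n^24) = 5 · n^25/25 = n^25 / 5 + O(n^24). (Equivalently, Faulhaber's formula gives the same leading term.)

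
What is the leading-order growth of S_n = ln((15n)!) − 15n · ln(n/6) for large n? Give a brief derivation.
S_n ~ 15n · (ln 90 − 1) + O(ln n)

Stirling: ln((15n)!) = 15n ln(15n) − 15n + O(ln n).
  S_n = 15n ln(15n) − 15n − 15n ln(n/6) + O(ln n)
      = 15n ln(15n) − 15n ln n + 15n ln 6 − 15n + O(ln n)
      = 15n ln 15 + 15n ln 6 − 15n + O(ln n)
      = 15n (ln 90 − 1) + O(ln n).
Numerically ln(90) − 1 ≈ 3.4998.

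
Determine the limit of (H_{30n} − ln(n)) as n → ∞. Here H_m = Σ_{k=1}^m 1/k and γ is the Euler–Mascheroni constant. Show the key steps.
lim = ln 30 + γ

By Euler-Maclaurin, H_m = ln m + γ + O(1/m). So
  H_{30n} − ln(n) = ln(30n) + γ − ln(n) + O(1/n)
                       = ln(30/1) + γ + O(1/n).
Hence the limit is ln(30/1) + γ.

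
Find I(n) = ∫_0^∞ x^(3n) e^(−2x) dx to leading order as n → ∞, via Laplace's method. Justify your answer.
I(n) ~ (sqrt(2π·3n) / 2) · (3n/(2e))^(3n)

Write the integrand as exp(3n ln x − 2x) and set f(x) = 3n ln x − 2x. Then f'(x) = 3n/x − 2 = 0 at x* = 3n/2, and f''(x*) = −3n/x*^2 = −2^2/(3n). Laplace's method (interior maximum) gives
  I(n) ~ e^(f(x*)) · sqrt(2π / |f''(x*)|)
        = exp(3n ln(3n/2) − 3n) · sqrt(2π · 3n / 2^2)
        = (3n/2)^(3n) e^(−3n) · sqrt(2π·3n) / 2
        = (sqrt(2π·3n) / 2) · (3n/(2e))^(3n).
This matches Γ(3n+1)/2^(3n+1) with Stirling applied to Γ.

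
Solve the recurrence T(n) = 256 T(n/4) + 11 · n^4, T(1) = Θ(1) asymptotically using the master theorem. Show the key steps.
T(n) = Θ(n^4 log n)

log_4 256 = 4, and f(n) = 11 · n^4 = Θ(n^(log_4 256)). This is Case 2 of the master theorem: T(n) = Θ(f(n) · log n) = Θ(n^4 log n).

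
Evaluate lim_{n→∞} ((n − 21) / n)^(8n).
lim = e^(−168)

Rewrite as (1 − 21/n)^(8n). By the standard limit (1 + x/n)^n → e^x, we have (1 − 21/n)^n → e^(−21), and raising to the 8th power gives e^(−168).
More precisely, ln[(1 − 21/n)^(8n)] = 8n · ln(1 − 21/n) = 8n · (-21/n + O(1/n^2)) = -168 + O(1/n) → -168.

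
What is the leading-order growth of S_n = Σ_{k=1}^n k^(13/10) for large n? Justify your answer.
S_n ~ (10/23) · n^(23/10)

Integral comparison: Σ_{k=1}^n k^(13/10) = ∫_0^n x^(13/10) dx + O(n^(13/10)). The integral is n^(1 + 13/10) / (1 + 13/10) = n^((13+10)/10) / ((13+10)/10) = (10/23) · n^(23/10).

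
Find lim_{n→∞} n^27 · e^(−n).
lim = 0

Exponentials with base > 1 dominate every fixed polynomial: for any fixed c, n^c / e^n → 0 as n → ∞ (e.g. by the ratio test, or since e^n grows faster than any power of n). Hence n^27 · e^(−n) = n^27 / e^n → 0.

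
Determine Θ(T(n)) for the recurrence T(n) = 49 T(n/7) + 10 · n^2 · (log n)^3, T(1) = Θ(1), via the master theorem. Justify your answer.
T(n) = Θ(n^2 · (log n)^4)

Here log_7 49 = 2 and f(n) = 10 · n^2 · (log n)^3 = Θ(n^(log_7 49) · (log n)^3). This is the extended Case 2 of the master theorem (f matches the critical exponent up to log factors), giving T(n) = Θ(n^(log_7 49) · (log n)^(3+1)) = Θ(n^2 · (log n)^4).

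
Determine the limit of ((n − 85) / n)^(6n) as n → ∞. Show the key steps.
lim = e^(−510)

Rewrite as (1 − 85/n)^(6n). By the standard limit (1 + x/n)^n → e^x, we have (1 − 85/n)^n → e^(−85), and raising to the 6th power gives e^(−510).
More precisely, ln[(1 − 85/n)^(6n)] = 6n · ln(1 − 85/n) = 6n · (-85/n + O(1/n^2)) = -510 + O(1/n) → -510.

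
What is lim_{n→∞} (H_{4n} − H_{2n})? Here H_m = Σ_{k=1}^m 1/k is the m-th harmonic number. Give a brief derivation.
lim = ln(4/2) = ln 2

Euler-Maclaurin gives H_m = ln m + γ + 1/(2m) + O(1/m^2). The γ and O(1/m) terms cancel in the difference:
  H_{4n} − H_{2n} = ln(4n) − ln(2n) + O(1/n) = ln(4/2) + O(1/n).
Hence the limit is ln(4/2) = ln 2.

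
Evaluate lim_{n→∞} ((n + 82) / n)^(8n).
lim = e^656

Rewrite as (1 + 82/n)^(8n). By the standard limit (1 + x/n)^n → e^x, we have (1 + 82/n)^n → e^82, and raising to the 8th power gives e^656.
More precisely, ln[(1 + 82/n)^(8n)] = 8n · ln(1 + 82/n) = 8n · (82/n + O(1/n^2)) = 656 + O(1/n) → 656.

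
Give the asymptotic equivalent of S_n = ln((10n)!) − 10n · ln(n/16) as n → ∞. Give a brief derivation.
S_n ~ 10n · (ln 160 − 1) + O(ln n)

Stirling: ln((10n)!) = 10n ln(10n) − 10n + O(ln n).
  S_n = 10n ln(10n) − 10n − 10n ln(n/16) + O(ln n)
      = 10n ln(10n) − 10n ln n + 10n ln 16 − 10n + O(ln n)
      = 10n ln 10 + 10n ln 16 − 10n + O(ln n)
      = 10n (ln 160 − 1) + O(ln n).
Numerically ln(160) − 1 ≈ 4.0752.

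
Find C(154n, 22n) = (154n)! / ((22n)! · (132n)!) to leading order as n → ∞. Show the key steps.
C(154n, 22n) ~ (823543/46656)^(22n) · sqrt(7/(12π·22n))

Write N = 22n. Apply Stirling to each factorial:
  (7N)! ~ sqrt(2π·7N) · (7N/e)^(7N),
  N! ~ sqrt(2π N) · (N/e)^N,
  (6N)! ~ sqrt(2π·6N) · (6N/e)^(6N).
The exponential factors combine to (7N)^(7N) / (N^N · (6N)^(6N)) = 7^(7N)/6^(6N) = (7^7/6^6)^N = (823543/46656)^N.
The square-root prefactors combine to sqrt(2π·7N) / (sqrt(2π N)·sqrt(2π·6N)) = sqrt(7 / (2π·6·N)) = sqrt(7/(12π·22n)).
Substituting N = 22n: C(154n, 22n) ~ (823543/46656)^(22n) · sqrt(7/(12π·22n)).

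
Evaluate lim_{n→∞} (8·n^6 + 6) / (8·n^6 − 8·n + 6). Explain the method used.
lim = 8/8 = 1

For large n the leading n^6 terms dominate both numerator and denominator. Dividing top and bottom by n^6, every other term tends to 0, leaving 8/8 = 1.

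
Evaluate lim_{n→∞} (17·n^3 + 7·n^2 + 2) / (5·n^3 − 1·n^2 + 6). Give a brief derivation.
lim = 17/5

For large n the leading n^3 terms dominate both numerator and denominator. Dividing top and bottom by n^3, every other term tends to 0, leaving 17/5.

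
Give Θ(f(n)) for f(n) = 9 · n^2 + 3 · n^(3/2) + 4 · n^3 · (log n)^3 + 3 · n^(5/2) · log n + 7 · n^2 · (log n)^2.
f(n) ∈ Θ(n^3 · (log n)^3)

Compare the terms by growth order. For large n, n^a · (log n)^b dominates n^a' · (log n)^b' iff a > a', or (a = a' and b > b'). Ranking the 5 terms shows the dominant one is 4 · n^3 · (log n)^3. Hence f(n) ∈ Θ(n^3 · (log n)^3).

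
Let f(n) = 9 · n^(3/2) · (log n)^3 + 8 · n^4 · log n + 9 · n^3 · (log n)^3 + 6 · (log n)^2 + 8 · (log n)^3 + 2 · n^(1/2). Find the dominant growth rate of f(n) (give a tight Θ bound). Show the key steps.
f(n) ∈ Θ(n^4 · log n)

Compare the terms by growth order. For large n, n^a · (log n)^b dominates n^a' · (log n)^b' iff a > a', or (a = a' and b > b'). Ranking the 6 terms shows the dominant one is 8 · n^4 · log n. Hence f(n) ∈ Θ(n^4 · log n).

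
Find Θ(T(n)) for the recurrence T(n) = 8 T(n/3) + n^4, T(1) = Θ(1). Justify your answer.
T(n) = Θ(n^4)

log_3 8 ≈ 1.893. f(n) = n^4 dominates n^(log_3 8) since 4 > 1.893, and the regularity condition a·f(n/b) = 8·(n/3)^4 = (8/81)·n^4 ≤ c·f(n) holds with c = 8/81 ≈ 0.0988 < 1. So this is Case 3: T(n) = Θ(f(n)) = Θ(n^4).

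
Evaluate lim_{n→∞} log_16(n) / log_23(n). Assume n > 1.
lim = ln(23) / ln(16) = log_16(23)

Change of base: log_16(n) = ln n / ln 16 and log_23(n) = ln n / ln 23. The ratio is (ln n / ln 16) · (ln 23 / ln n) = ln 23 / ln 16, a constant independent of n. So the limit is ln 23 / ln 16 = log_16(23).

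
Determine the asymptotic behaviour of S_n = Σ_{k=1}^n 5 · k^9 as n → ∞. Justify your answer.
S_n ~ n^10 / 2

By integral comparison (Euler-Maclaurin), Σ_{k=1}^n 5 · k^9 = 5 · ∫_0^n x^9 dx + O(n^9) = 5 · n^10/10 = n^10 / 2 + O(n^9). (Equivalently, Faulhaber's formula gives the same leading term.)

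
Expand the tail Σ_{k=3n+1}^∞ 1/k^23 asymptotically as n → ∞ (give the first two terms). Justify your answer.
Σ_{k>3n} 1/k^23 = 1/(22 · (3n)^22) − 1/(2 · (3n)^23) + O(1/(3n)^24)

Compare to the integral: ∫_{3n}^∞ x^(−23) dx = [−x^(−22)/22]_{3n}^∞ = 1/((23−1)·(3n)^22). The Euler-Maclaurin correction adds −f(3n)/2 = −1/(2·(3n)^23). Euler-Maclaurin then gives
  Σ_{k>3n} 1/k^23 = ∫_{3n}^∞ dx/x^23 − 1/(2·(3n)^23) + O(1/(3n)^24).
(Equivalently this is ζ(23) − Σ_{k≤3n} 1/k^23.)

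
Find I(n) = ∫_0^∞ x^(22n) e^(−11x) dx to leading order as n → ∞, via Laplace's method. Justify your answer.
I(n) ~ (sqrt(2π·22n) / 11) · (22n/(11e))^(22n)

Write the integrand as exp(22n ln x − 11x) and set f(x) = 22n ln x − 11x. Then f'(x) = 22n/x − 11 = 0 at x* = 22n/11, and f''(x*) = −22n/x*^2 = −11^2/(22n). Laplace's method (interior maximum) gives
  I(n) ~ e^(f(x*)) · sqrt(2π / |f''(x*)|)
        = exp(22n ln(22n/11) − 22n) · sqrt(2π · 22n / 11^2)
        = (22n/11)^(22n) e^(−22n) · sqrt(2π·22n) / 11
        = (sqrt(2π·22n) / 11) · (22n/(11e))^(22n).
This matches Γ(22n+1)/11^(22n+1) with Stirling applied to Γ.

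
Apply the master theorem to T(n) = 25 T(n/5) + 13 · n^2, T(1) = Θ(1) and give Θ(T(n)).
T(n) = Θ(n^2 log n)

log_5 25 = 2, and f(n) = 13 · n^2 = Θ(n^(log_5 25)). This is Case 2 of the master theorem: T(n) = Θ(f(n) · log n) = Θ(n^2 log n).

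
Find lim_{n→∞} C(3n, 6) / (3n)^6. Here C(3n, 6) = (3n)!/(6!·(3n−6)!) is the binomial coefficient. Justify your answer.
lim = 1/6! = 1/720

With N = 3n → ∞: C(N, 6) / N^6 = [N(N−1)…(N−5)] / (6! · N^6) = (1/6!) · 1 · (1 − 1/(3n)) · … · (1 − 5/(3n)). Each factor → 1 as N → ∞, so the limit is 1/6! = 1/720.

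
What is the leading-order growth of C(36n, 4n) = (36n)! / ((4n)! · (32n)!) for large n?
C(36n, 4n) ~ (387420489/16777216)^(4n) · sqrt(9/(16π·4n))

Write N = 4n. Apply Stirling to each factorial:
  (9N)! ~ sqrt(2π·9N) · (9N/e)^(9N),
  N! ~ sqrt(2π N) · (N/e)^N,
  (8N)! ~ sqrt(2π·8N) · (8N/e)^(8N).
The exponential factors combine to (9N)^(9N) / (N^N · (8N)^(8N)) = 9^(9N)/8^(8N) = (9^9/8^8)^N = (387420489/16777216)^N.
The square-root prefactors combine to sqrt(2π·9N) / (sqrt(2π N)·sqrt(2π·8N)) = sqrt(9 / (2π·8·N)) = sqrt(9/(16π·4n)).
Substituting N = 4n: C(36n, 4n) ~ (387420489/16777216)^(4n) · sqrt(9/(16π·4n)).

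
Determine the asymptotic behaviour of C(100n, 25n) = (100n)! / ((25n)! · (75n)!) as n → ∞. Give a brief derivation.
C(100n, 25n) ~ (256/27)^(25n) · sqrt(2/(3π·25n))

Write N = 25n. Apply Stirling to each factorial:
  (4N)! ~ sqrt(2π·4N) · (4N/e)^(4N),
  N! ~ sqrt(2π N) · (N/e)^N,
  (3N)! ~ sqrt(2π·3N) · (3N/e)^(3N).
The exponential factors combine to (4N)^(4N) / (N^N · (3N)^(3N)) = 4^(4N)/3^(3N) = (4^4/3^3)^N = (256/27)^N.
The square-root prefactors combine to sqrt(2π·4N) / (sqrt(2π N)·sqrt(2π·3N)) = sqrt(4 / (2π·3·N)) = sqrt(2/(3π·25n)).
Substituting N = 25n: C(100n, 25n) ~ (256/27)^(25n) · sqrt(2/(3π·25n)).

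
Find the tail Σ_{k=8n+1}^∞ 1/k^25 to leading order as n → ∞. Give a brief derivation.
Σ_{k>8n} 1/k^25 ~ 1/(24 · (8n)^24)

Compare to the integral: ∫_{8n}^∞ x^(−25) dx = [−x^(−24)/24]_{8n}^∞ = 1/((25−1)·(8n)^24). Euler-Maclaurin then gives
  Σ_{k>8n} 1/k^25 = ∫_{8n}^∞ dx/x^25 − 1/(2·(8n)^25) + O(1/(8n)^26).
(Equivalently this is ζ(25) − Σ_{k≤8n} 1/k^25.)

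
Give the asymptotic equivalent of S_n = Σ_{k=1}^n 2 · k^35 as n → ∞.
S_n ~ n^36 / 18

By integral comparison (Euler-Maclaurin), Σ_{k=1}^n 2 · k^35 = 2 · ∫_0^n x^35 dx + O(n^35) = 2 · n^36/36 = n^36 / 18 + O(n^35). (Equivalently, Faulhaber's formula gives the same leading term.)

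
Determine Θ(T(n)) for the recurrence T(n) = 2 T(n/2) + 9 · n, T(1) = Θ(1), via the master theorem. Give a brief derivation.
T(n) = Θ(n log n)

log_2 2 = 1, and f(n) = 9 · n = Θ(n^(log_2 2)). This is Case 2 of the master theorem: T(n) = Θ(f(n) · log n) = Θ(n log n).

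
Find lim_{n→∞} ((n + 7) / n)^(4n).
lim = e^28

Rewrite as (1 + 7/n)^(4n). By the standard limit (1 + x/n)^n → e^x, we have (1 + 7/n)^n → e^7, and raising to the 4th power gives e^28.
More precisely, ln[(1 + 7/n)^(4n)] = 4n · ln(1 + 7/n) = 4n · (7/n + O(1/n^2)) = 28 + O(1/n) → 28.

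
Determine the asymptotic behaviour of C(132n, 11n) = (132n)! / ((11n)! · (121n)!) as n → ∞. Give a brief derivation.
C(132n, 11n) ~ (8916100448256/285311670611)^(11n) · sqrt(6/(11π·11n))

Write N = 11n. Apply Stirling to each factorial:
  (12N)! ~ sqrt(2π·12N) · (12N/e)^(12N),
  N! ~ sqrt(2π N) · (N/e)^N,
  (11N)! ~ sqrt(2π·11N) · (11N/e)^(11N).
The exponential factors combine to (12N)^(12N) / (N^N · (11N)^(11N)) = 12^(12N)/11^(11N) = (12^12/11^11)^N = (8916100448256/285311670611)^N.
The square-root prefactors combine to sqrt(2π·12N) / (sqrt(2π N)·sqrt(2π·11N)) = sqrt(12 / (2π·11·N)) = sqrt(6/(11π·11n)).
Substituting N = 11n: C(132n, 11n) ~ (8916100448256/285311670611)^(11n) · sqrt(6/(11π·11n)).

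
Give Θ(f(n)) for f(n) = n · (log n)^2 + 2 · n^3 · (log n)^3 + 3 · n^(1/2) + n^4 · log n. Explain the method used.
f(n) ∈ Θ(n^4 · log n)

Compare the terms by growth order. For large n, n^a · (log n)^b dominates n^a' · (log n)^b' iff a > a', or (a = a' and b > b'). Ranking the 4 terms shows the dominant one is n^4 · log n. Hence f(n) ∈ Θ(n^4 · log n).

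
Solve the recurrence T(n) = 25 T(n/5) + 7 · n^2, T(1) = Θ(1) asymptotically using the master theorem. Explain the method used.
T(n) = Θ(n^2 log n)

log_5 25 = 2, and f(n) = 7 · n^2 = Θ(n^(log_5 25)). This is Case 2 of the master theorem: T(n) = Θ(f(n) · log n) = Θ(n^2 log n).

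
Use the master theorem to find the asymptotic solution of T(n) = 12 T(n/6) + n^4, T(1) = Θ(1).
T(n) = Θ(n^4)

log_6 12 ≈ 1.387. f(n) = n^4 dominates n^(log_6 12) since 4 > 1.387, and the regularity condition a·f(n/b) = 12·(n/6)^4 = (12/1296)·n^4 ≤ c·f(n) holds with c = 12/1296 ≈ 0.00926 < 1. So this is Case 3: T(n) = Θ(f(n)) = Θ(n^4).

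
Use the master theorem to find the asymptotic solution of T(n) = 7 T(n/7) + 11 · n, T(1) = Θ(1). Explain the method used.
T(n) = Θ(n log n)

log_7 7 = 1, and f(n) = 11 · n = Θ(n^(log_7 7)). This is Case 2 of the master theorem: T(n) = Θ(f(n) · log n) = Θ(n log n).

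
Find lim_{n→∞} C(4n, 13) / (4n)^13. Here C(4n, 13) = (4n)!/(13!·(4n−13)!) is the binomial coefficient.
lim = 1/13! = 1/6227020800

With N = 4n → ∞: C(N, 13) / N^13 = [N(N−1)…(N−12)] / (13! · N^13) = (1/13!) · 1 · (1 − 1/(4n)) · … · (1 − 12/(4n)). Each factor → 1 as N → ∞, so the limit is 1/13! = 1/6227020800.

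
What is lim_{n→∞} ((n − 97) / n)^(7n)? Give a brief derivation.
lim = e^(−679)

Rewrite as (1 − 97/n)^(7n). By the standard limit (1 + x/n)^n → e^x, we have (1 − 97/n)^n → e^(−97), and raising to the 7th power gives e^(−679).
More precisely, ln[(1 − 97/n)^(7n)] = 7n · ln(1 − 97/n) = 7n · (-97/n + O(1/n^2)) = -679 + O(1/n) → -679.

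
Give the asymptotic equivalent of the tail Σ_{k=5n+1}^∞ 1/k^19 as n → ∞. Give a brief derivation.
Σ_{k>5n} 1/k^19 ~ 1/(18 · (5n)^18)

Compare to the integral: ∫_{5n}^∞ x^(−19) dx = [−x^(−18)/18]_{5n}^∞ = 1/((19−1)·(5n)^18). Euler-Maclaurin then gives
  Σ_{k>5n} 1/k^19 = ∫_{5n}^∞ dx/x^19 − 1/(2·(5n)^19) + O(1/(5n)^20).
(Equivalently this is ζ(19) − Σ_{k≤5n} 1/k^19.)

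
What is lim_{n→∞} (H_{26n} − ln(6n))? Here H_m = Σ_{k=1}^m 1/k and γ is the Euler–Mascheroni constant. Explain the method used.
lim = ln(13/3) + γ

By Euler-Maclaurin, H_m = ln m + γ + O(1/m). So
  H_{26n} − ln(6n) = ln(26n) + γ − ln(6n) + O(1/n)
                       = ln(26/6) + γ + O(1/n).
Hence the limit is ln(26/6) + γ (= ln(13/3)).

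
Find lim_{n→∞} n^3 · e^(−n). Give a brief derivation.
lim = 0

Exponentials with base > 1 dominate every fixed polynomial: for any fixed c, n^c / e^n → 0 as n → ∞ (e.g. by the ratio test, or since e^n grows faster than any power of n). Hence n^3 · e^(−n) = n^3 / e^n → 0.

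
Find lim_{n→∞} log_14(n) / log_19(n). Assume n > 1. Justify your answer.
lim = ln(19) / ln(14) = log_14(19)

Change of base: log_14(n) = ln n / ln 14 and log_19(n) = ln n / ln 19. The ratio is (ln n / ln 14) · (ln 19 / ln n) = ln 19 / ln 14, a constant independent of n. So the limit is ln 19 / ln 14 = log_14(19).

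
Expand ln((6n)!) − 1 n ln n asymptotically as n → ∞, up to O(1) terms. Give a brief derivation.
ln((6n)!) − 1 n ln n = 5 n ln n + 6(ln 6 − 1) n + (1/2) ln(2π·6n) + O(1/n)

Stirling: ln((6n)!) = 6n ln(6n) − 6n + (1/2) ln(2π·6n) + O(1/n).
Expand 6n ln(6n) = 6n (ln n + ln 6) = 6n ln n + 6n ln 6.
Subtract 1n ln n: leading term is (6 − 1) n ln n = 5 n ln n. The next term is 6n ln 6 − 6n = 6(ln 6 − 1) n. Then the (1/2) ln(2π·6n) correction.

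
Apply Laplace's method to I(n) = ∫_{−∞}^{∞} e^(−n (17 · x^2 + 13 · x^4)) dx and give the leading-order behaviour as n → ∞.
I(n) ~ sqrt(π/(17n))

φ(x) = 17 · x^2 + 13 · x^4 has its unique global minimum at x* = 0 (since φ'(x) = 34x + 52x^3 = 0 only at x = 0 for real x with both coefficients positive, and φ → ∞ as |x| → ∞). At x* = 0, φ(0) = 0 and φ''(0) = 34. Laplace's method then gives
  I(n) ~ sqrt(2π / (n · φ''(0))) · e^(−n φ(0)) = sqrt(2π / (34n)) = sqrt(π/(17n)).
The 13 · x^4 term contributes only at subleading order (an O(1/n) relative correction).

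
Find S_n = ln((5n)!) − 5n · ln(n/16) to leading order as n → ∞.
S_n ~ 5n · (ln 80 − 1) + O(ln n)

Stirling: ln((5n)!) = 5n ln(5n) − 5n + O(ln n).
  S_n = 5n ln(5n) − 5n − 5n ln(n/16) + O(ln n)
      = 5n ln(5n) − 5n ln n + 5n ln 16 − 5n + O(ln n)
      = 5n ln 5 + 5n ln 16 − 5n + O(ln n)
      = 5n (ln 80 − 1) + O(ln n).
Numerically ln(80) − 1 ≈ 3.3820.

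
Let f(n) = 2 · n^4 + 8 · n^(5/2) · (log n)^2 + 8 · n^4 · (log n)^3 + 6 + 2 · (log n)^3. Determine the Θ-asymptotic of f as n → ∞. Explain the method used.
f(n) ∈ Θ(n^4 · (log n)^3)

Compare the terms by growth order. For large n, n^a · (log n)^b dominates n^a' · (log n)^b' iff a > a', or (a = a' and b > b'). Ranking the 5 terms shows the dominant one is 8 · n^4 · (log n)^3. Hence f(n) ∈ Θ(n^4 · (log n)^3).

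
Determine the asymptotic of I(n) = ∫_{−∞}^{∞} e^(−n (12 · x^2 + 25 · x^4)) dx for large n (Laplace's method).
I(n) ~ sqrt(π/(12n))

φ(x) = 12 · x^2 + 25 · x^4 has its unique global minimum at x* = 0 (since φ'(x) = 24x + 100x^3 = 0 only at x = 0 for real x with both coefficients positive, and φ → ∞ as |x| → ∞). At x* = 0, φ(0) = 0 and φ''(0) = 24. Laplace's method then gives
  I(n) ~ sqrt(2π / (n · φ''(0))) · e^(−n φ(0)) = sqrt(2π / (24n)) = sqrt(π/(12n)).
The 25 · x^4 term contributes only at subleading order (an O(1/n) relative correction).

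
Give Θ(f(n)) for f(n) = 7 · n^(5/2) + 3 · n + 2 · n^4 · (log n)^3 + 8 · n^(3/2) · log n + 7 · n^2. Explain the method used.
f(n) ∈ Θ(n^4 · (log n)^3)

Compare the terms by growth order. For large n, n^a · (log n)^b dominates n^a' · (log n)^b' iff a > a', or (a = a' and b > b'). Ranking the 5 terms shows the dominant one is 2 · n^4 · (log n)^3. Hence f(n) ∈ Θ(n^4 · (log n)^3).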